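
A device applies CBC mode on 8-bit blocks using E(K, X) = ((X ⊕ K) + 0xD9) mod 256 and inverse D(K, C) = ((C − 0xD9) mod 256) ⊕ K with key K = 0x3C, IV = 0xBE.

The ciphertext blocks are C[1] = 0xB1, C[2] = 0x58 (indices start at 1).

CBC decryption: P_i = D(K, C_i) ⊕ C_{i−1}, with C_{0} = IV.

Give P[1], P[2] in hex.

P[1] = 0x5A, P[2] = 0xF2

P[1]: D(K, 0xB1) = 0xE4; 0xE4 ⊕ 0xBE = 0x5A.
P[2]: D(K, 0x58) = 0x43; 0x43 ⊕ 0xB1 = 0xF2.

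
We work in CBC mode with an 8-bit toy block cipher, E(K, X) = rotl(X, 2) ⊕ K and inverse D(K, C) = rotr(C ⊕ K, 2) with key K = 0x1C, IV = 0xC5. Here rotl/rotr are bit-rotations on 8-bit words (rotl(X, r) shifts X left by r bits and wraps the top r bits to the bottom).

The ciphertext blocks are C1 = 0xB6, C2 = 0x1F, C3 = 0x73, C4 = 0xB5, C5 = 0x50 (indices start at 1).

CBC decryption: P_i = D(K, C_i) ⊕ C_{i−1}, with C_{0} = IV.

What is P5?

P5: D(K, 0x50) = 0x13; 0x13 ⊕ 0xB5 = 0xA6.

P5 = 0xA6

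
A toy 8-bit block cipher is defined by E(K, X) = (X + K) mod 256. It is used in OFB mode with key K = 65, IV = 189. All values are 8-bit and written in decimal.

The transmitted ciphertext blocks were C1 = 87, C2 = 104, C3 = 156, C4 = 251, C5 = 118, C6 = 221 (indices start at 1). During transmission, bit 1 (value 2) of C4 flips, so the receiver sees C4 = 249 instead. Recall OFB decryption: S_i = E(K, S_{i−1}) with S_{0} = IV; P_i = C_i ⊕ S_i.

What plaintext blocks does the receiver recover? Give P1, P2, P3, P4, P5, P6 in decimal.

Only C4 changed, to 249. In OFB, a change in C_i flips the same bit in P_i only; the keystream is unaffected. Decrypting the received ciphertext:
P1: S = E(K, 189) = 254; 87 ⊕ 254 = 169.
P2: S = E(K, 254) = 63; 104 ⊕ 63 = 87.
P3: S = E(K, 63) = 128; 156 ⊕ 128 = 28.
P4: S = E(K, 128) = 193; 249 ⊕ 193 = 56.
P5: S = E(K, 193) = 2; 118 ⊕ 2 = 116.
P6: S = E(K, 2) = 67; 221 ⊕ 67 = 158.
Blocks that differ from the original plaintext: P4.

P1 = 169, P2 = 87, P3 = 28, P4 = 56, P5 = 116, P6 = 158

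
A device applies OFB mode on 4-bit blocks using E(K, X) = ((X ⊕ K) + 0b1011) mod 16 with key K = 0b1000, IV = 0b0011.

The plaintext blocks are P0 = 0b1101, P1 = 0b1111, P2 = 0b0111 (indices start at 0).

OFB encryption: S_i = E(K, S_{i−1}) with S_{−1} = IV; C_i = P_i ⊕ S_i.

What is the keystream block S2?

0b1100

C0: S = E(K, 0b0011) = 0b0110; 0b1101 ⊕ 0b0110 = 0b1011.
C1: S = E(K, 0b0110) = 0b1001; 0b1111 ⊕ 0b1001 = 0b0110.
C2: S = E(K, 0b1001) = 0b1100; 0b0111 ⊕ 0b1100 = 0b1011.
So S2 = 0b1100.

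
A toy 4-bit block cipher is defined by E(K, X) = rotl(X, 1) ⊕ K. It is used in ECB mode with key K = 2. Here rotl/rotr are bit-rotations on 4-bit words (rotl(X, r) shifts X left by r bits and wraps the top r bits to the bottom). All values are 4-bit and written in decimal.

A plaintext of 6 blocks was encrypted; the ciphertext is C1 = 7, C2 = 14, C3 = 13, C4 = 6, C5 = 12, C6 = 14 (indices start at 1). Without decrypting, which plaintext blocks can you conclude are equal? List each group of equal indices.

P2 = P6

ECB encrypts each block independently with the same key, so equal ciphertext blocks imply equal plaintext blocks.
C2 = C6 = 14, so P2 = P6.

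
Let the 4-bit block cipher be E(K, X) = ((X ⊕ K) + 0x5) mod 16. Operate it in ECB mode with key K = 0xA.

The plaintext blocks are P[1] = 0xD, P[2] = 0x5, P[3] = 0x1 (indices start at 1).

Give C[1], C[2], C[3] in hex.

ECB encryption: C_i = E(K, P_i).
C[1]: E(K, 0xD) = 0xC.
C[2]: E(K, 0x5) = 0x4.
C[3]: E(K, 0x1) = 0x0.

C[1] = 0xC, C[2] = 0x4, C[3] = 0x0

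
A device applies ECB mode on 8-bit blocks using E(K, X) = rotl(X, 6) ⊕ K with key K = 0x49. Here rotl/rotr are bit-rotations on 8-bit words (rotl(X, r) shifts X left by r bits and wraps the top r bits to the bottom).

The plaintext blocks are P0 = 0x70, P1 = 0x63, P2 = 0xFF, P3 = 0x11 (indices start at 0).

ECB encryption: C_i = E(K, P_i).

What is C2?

C2 = 0xB6

C2: E(K, 0xFF) = 0xB6.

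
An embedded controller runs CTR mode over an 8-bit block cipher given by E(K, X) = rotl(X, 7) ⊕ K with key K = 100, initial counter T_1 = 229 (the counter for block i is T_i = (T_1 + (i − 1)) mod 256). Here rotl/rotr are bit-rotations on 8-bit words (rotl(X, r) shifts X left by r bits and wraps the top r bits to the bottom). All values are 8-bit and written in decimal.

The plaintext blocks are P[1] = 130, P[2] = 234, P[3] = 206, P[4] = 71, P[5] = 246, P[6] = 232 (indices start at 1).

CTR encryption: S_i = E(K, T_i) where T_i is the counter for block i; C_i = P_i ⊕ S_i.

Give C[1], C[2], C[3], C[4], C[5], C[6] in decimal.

C[1]: T = 229, S = E(K, T) = 150; 130 ⊕ 150 = 20.
C[2]: T = 230, S = E(K, T) = 23; 234 ⊕ 23 = 253.
C[3]: T = 231, S = E(K, T) = 151; 206 ⊕ 151 = 89.
C[4]: T = 232, S = E(K, T) = 16; 71 ⊕ 16 = 87.
C[5]: T = 233, S = E(K, T) = 144; 246 ⊕ 144 = 102.
C[6]: T = 234, S = E(K, T) = 17; 232 ⊕ 17 = 249.

C[1] = 20, C[2] = 253, C[3] = 89, C[4] = 87, C[5] = 102, C[6] = 249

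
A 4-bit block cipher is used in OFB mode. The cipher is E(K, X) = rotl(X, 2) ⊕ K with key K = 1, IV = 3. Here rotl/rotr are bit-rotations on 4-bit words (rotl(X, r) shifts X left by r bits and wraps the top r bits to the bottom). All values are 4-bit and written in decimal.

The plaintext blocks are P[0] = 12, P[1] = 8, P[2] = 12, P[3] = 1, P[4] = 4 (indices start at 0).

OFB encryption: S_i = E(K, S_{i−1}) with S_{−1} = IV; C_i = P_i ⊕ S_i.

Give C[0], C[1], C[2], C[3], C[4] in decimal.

C[0]: S = E(K, 3) = 13; 12 ⊕ 13 = 1.
C[1]: S = E(K, 13) = 6; 8 ⊕ 6 = 14.
C[2]: S = E(K, 6) = 8; 12 ⊕ 8 = 4.
C[3]: S = E(K, 8) = 3; 1 ⊕ 3 = 2.
C[4]: S = E(K, 3) = 13; 4 ⊕ 13 = 9.

C[0] = 1, C[1] = 14, C[2] = 4, C[3] = 2, C[4] = 9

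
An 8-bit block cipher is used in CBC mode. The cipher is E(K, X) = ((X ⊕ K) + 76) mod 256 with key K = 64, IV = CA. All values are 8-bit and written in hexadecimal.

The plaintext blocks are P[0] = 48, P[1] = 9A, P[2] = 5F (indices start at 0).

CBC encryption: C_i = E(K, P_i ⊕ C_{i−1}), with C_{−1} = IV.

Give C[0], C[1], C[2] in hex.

C[0] = 5C, C[1] = 18, C[2] = 99

C[0]: P[0] ⊕ CA = 82; E(K, 82) = 5C.
C[1]: P[1] ⊕ 5C = C6; E(K, C6) = 18.
C[2]: P[2] ⊕ 18 = 47; E(K, 47) = 99.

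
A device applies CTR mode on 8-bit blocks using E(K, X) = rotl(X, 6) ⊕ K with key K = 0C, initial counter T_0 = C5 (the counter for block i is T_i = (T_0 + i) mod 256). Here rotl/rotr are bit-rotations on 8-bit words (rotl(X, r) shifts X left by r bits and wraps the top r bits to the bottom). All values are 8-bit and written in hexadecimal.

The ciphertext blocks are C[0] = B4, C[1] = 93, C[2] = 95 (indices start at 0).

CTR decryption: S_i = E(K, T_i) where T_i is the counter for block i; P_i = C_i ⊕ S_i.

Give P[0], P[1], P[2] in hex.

P[0]: T = C5, S = E(K, T) = 7D; B4 ⊕ 7D = C9.
P[1]: T = C6, S = E(K, T) = BD; 93 ⊕ BD = 2E.
P[2]: T = C7, S = E(K, T) = FD; 95 ⊕ FD = 68.

P[0] = C9, P[1] = 2E, P[2] = 68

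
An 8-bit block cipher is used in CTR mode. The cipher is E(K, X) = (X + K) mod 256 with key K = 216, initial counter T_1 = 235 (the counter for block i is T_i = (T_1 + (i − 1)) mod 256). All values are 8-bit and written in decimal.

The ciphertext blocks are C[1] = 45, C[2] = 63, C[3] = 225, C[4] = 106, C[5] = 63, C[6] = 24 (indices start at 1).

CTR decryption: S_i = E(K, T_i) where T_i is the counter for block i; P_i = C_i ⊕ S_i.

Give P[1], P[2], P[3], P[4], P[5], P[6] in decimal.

P[1]: T = 235, S = E(K, T) = 195; 45 ⊕ 195 = 238.
P[2]: T = 236, S = E(K, T) = 196; 63 ⊕ 196 = 251.
P[3]: T = 237, S = E(K, T) = 197; 225 ⊕ 197 = 36.
P[4]: T = 238, S = E(K, T) = 198; 106 ⊕ 198 = 172.
P[5]: T = 239, S = E(K, T) = 199; 63 ⊕ 199 = 248.
P[6]: T = 240, S = E(K, T) = 200; 24 ⊕ 200 = 208.

P[1] = 238, P[2] = 251, P[3] = 36, P[4] = 172, P[5] = 248, P[6] = 208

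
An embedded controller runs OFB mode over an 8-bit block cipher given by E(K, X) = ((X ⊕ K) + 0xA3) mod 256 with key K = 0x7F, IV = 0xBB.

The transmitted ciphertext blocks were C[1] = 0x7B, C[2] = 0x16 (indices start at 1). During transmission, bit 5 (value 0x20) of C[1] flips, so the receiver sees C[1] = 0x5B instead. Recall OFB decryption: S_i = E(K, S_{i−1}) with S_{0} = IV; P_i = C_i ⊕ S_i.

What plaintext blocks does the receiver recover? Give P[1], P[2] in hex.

Only C[1] changed, to 0x5B. In OFB, a change in C_i flips the same bit in P_i only; the keystream is unaffected. Decrypting the received ciphertext:
P[1]: S = E(K, 0xBB) = 0x67; 0x5B ⊕ 0x67 = 0x3C.
P[2]: S = E(K, 0x67) = 0xBB; 0x16 ⊕ 0xBB = 0xAD.
Blocks that differ from the original plaintext: P[1].

P[1] = 0x3C, P[2] = 0xAD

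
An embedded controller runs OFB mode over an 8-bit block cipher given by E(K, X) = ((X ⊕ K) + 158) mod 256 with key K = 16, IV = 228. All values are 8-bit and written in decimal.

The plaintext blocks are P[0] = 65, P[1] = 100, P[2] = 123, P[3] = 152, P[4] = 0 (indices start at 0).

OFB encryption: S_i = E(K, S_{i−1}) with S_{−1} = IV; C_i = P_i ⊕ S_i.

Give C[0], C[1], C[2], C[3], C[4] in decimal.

C[0]: S = E(K, 228) = 146; 65 ⊕ 146 = 211.
C[1]: S = E(K, 146) = 32; 100 ⊕ 32 = 68.
C[2]: S = E(K, 32) = 206; 123 ⊕ 206 = 181.
C[3]: S = E(K, 206) = 124; 152 ⊕ 124 = 228.
C[4]: S = E(K, 124) = 10; 0 ⊕ 10 = 10.

C[0] = 211, C[1] = 68, C[2] = 181, C[3] = 228, C[4] = 10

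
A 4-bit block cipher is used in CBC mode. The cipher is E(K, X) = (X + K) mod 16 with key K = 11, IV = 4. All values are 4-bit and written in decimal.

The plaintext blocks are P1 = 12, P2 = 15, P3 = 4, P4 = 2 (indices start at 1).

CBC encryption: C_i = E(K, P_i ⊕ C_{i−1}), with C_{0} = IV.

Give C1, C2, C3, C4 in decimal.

C1: P1 ⊕ 4 = 8; E(K, 8) = 3.
C2: P2 ⊕ 3 = 12; E(K, 12) = 7.
C3: P3 ⊕ 7 = 3; E(K, 3) = 14.
C4: P4 ⊕ 14 = 12; E(K, 12) = 7.

C1 = 3, C2 = 7, C3 = 14, C4 = 7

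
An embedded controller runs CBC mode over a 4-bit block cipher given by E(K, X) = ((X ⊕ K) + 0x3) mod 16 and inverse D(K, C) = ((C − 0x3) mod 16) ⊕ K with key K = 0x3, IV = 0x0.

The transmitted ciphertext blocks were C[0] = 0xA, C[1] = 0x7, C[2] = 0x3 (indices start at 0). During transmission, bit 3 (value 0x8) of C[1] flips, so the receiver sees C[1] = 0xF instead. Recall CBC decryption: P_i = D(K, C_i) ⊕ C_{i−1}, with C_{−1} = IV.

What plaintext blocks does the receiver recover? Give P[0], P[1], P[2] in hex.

P[0] = 0x4, P[1] = 0x5, P[2] = 0xC

Only C[1] changed, to 0xF. In CBC, a change in C_i garbles P_i and flips the same bit in P_{i+1}. Decrypting the received ciphertext:
P[0]: D(K, 0xA) = 0x4; 0x4 ⊕ 0x0 = 0x4.
P[1]: D(K, 0xF) = 0xF; 0xF ⊕ 0xA = 0x5.
P[2]: D(K, 0x3) = 0x3; 0x3 ⊕ 0xF = 0xC.
Blocks that differ from the original plaintext: P[1], P[2].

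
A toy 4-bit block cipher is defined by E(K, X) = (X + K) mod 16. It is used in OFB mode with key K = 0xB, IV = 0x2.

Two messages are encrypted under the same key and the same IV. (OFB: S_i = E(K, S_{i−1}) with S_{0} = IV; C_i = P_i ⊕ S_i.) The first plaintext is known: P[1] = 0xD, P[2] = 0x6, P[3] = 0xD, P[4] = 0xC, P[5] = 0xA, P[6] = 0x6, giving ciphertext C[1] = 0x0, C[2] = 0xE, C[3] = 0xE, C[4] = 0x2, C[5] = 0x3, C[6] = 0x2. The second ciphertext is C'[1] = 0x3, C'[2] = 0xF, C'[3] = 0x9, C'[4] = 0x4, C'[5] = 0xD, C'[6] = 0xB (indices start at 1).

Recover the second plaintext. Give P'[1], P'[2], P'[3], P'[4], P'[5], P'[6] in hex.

P'[1] = 0xE, P'[2] = 0x7, P'[3] = 0xA, P'[4] = 0xA, P'[5] = 0x4, P'[6] = 0xF

In OFB with a reused IV, both messages share the same keystream S_i, so C_i ⊕ C'_i = P_i ⊕ P'_i and thus P'_i = P_i ⊕ C_i ⊕ C'_i.
P'[1]: 0xD ⊕ 0x0 ⊕ 0x3 = 0xE.
P'[2]: 0x6 ⊕ 0xE ⊕ 0xF = 0x7.
P'[3]: 0xD ⊕ 0xE ⊕ 0x9 = 0xA.
P'[4]: 0xC ⊕ 0x2 ⊕ 0x4 = 0xA.
P'[5]: 0xA ⊕ 0x3 ⊕ 0xD = 0x4.
P'[6]: 0x6 ⊕ 0x2 ⊕ 0xB = 0xF.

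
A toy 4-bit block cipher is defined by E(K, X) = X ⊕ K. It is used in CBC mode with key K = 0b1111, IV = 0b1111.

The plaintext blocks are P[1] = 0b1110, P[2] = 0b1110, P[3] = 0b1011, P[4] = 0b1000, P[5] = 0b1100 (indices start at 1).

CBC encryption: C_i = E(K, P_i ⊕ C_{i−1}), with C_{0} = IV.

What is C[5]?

C[1]: P[1] ⊕ 0b1111 = 0b0001; E(K, 0b0001) = 0b1110.
C[2]: P[2] ⊕ 0b1110 = 0b0000; E(K, 0b0000) = 0b1111.
C[3]: P[3] ⊕ 0b1111 = 0b0100; E(K, 0b0100) = 0b1011.
C[4]: P[4] ⊕ 0b1011 = 0b0011; E(K, 0b0011) = 0b1100.
C[5]: P[5] ⊕ 0b1100 = 0b0000; E(K, 0b0000) = 0b1111.

C[5] = 0b1111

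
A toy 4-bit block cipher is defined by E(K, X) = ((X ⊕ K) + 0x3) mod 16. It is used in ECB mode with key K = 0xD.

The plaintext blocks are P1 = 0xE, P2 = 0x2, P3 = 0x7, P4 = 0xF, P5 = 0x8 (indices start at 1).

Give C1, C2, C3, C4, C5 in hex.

C1 = 0x6, C2 = 0x2, C3 = 0xD, C4 = 0x5, C5 = 0x8

ECB encryption: C_i = E(K, P_i).
C1: E(K, 0xE) = 0x6.
C2: E(K, 0x2) = 0x2.
C3: E(K, 0x7) = 0xD.
C4: E(K, 0xF) = 0x5.
C5: E(K, 0x8) = 0x8.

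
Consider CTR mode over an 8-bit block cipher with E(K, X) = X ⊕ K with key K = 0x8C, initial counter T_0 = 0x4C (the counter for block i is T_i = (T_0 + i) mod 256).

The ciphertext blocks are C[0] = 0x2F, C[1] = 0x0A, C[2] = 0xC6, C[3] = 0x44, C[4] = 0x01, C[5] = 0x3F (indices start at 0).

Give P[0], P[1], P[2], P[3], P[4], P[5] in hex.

P[0] = 0xEF, P[1] = 0xCB, P[2] = 0x04, P[3] = 0x87, P[4] = 0xDD, P[5] = 0xE2

CTR decryption: S_i = E(K, T_i) where T_i is the counter for block i; P_i = C_i ⊕ S_i.
P[0]: T = 0x4C, S = E(K, T) = 0xC0; 0x2F ⊕ 0xC0 = 0xEF.
P[1]: T = 0x4D, S = E(K, T) = 0xC1; 0x0A ⊕ 0xC1 = 0xCB.
P[2]: T = 0x4E, S = E(K, T) = 0xC2; 0xC6 ⊕ 0xC2 = 0x04.
P[3]: T = 0x4F, S = E(K, T) = 0xC3; 0x44 ⊕ 0xC3 = 0x87.
P[4]: T = 0x50, S = E(K, T) = 0xDC; 0x01 ⊕ 0xDC = 0xDD.
P[5]: T = 0x51, S = E(K, T) = 0xDD; 0x3F ⊕ 0xDD = 0xE2.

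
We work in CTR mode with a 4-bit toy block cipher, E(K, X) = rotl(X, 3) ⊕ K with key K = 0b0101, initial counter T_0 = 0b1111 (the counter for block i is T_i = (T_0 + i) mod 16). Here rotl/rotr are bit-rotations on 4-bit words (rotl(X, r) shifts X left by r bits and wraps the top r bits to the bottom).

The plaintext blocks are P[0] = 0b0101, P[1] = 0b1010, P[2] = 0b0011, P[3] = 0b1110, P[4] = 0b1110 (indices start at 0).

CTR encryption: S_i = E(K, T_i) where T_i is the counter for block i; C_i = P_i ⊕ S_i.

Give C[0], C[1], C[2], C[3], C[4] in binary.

C[0] = 0b1111, C[1] = 0b1111, C[2] = 0b1110, C[3] = 0b1010, C[4] = 0b0010

C[0]: T = 0b1111, S = E(K, T) = 0b1010; 0b0101 ⊕ 0b1010 = 0b1111.
C[1]: T = 0b0000, S = E(K, T) = 0b0101; 0b1010 ⊕ 0b0101 = 0b1111.
C[2]: T = 0b0001, S = E(K, T) = 0b1101; 0b0011 ⊕ 0b1101 = 0b1110.
C[3]: T = 0b0010, S = E(K, T) = 0b0100; 0b1110 ⊕ 0b0100 = 0b1010.
C[4]: T = 0b0011, S = E(K, T) = 0b1100; 0b1110 ⊕ 0b1100 = 0b0010.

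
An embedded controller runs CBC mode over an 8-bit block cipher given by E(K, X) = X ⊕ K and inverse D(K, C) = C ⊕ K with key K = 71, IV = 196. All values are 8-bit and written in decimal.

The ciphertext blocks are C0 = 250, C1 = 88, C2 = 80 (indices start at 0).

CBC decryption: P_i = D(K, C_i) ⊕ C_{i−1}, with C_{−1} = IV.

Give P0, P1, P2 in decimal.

P0: D(K, 250) = 189; 189 ⊕ 196 = 121.
P1: D(K, 88) = 31; 31 ⊕ 250 = 229.
P2: D(K, 80) = 23; 23 ⊕ 88 = 79.

P0 = 121, P1 = 229, P2 = 79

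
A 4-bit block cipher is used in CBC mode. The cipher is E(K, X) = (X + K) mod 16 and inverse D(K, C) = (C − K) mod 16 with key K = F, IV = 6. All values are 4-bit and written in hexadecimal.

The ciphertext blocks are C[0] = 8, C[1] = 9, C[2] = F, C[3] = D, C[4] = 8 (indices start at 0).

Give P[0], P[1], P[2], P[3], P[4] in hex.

CBC decryption: P_i = D(K, C_i) ⊕ C_{i−1}, with C_{−1} = IV.
P[0]: D(K, 8) = 9; 9 ⊕ 6 = F.
P[1]: D(K, 9) = A; A ⊕ 8 = 2.
P[2]: D(K, F) = 0; 0 ⊕ 9 = 9.
P[3]: D(K, D) = E; E ⊕ F = 1.
P[4]: D(K, 8) = 9; 9 ⊕ D = 4.

P[0] = F, P[1] = 2, P[2] = 9, P[3] = 1, P[4] = 4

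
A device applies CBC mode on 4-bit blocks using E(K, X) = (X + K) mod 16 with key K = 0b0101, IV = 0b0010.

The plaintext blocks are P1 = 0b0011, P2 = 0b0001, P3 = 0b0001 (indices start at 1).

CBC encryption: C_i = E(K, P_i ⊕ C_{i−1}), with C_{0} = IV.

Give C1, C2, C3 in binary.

C1: P1 ⊕ 0b0010 = 0b0001; E(K, 0b0001) = 0b0110.
C2: P2 ⊕ 0b0110 = 0b0111; E(K, 0b0111) = 0b1100.
C3: P3 ⊕ 0b1100 = 0b1101; E(K, 0b1101) = 0b0010.

C1 = 0b0110, C2 = 0b1100, C3 = 0b0010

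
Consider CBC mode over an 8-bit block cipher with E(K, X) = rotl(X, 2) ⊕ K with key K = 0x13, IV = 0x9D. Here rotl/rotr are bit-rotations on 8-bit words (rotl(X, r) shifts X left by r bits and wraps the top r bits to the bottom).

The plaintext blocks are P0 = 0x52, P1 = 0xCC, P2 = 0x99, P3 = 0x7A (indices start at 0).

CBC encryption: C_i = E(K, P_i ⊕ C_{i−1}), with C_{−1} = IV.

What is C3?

C0: P0 ⊕ 0x9D = 0xCF; E(K, 0xCF) = 0x2C.
C1: P1 ⊕ 0x2C = 0xE0; E(K, 0xE0) = 0x90.
C2: P2 ⊕ 0x90 = 0x09; E(K, 0x09) = 0x37.
C3: P3 ⊕ 0x37 = 0x4D; E(K, 0x4D) = 0x26.

C3 = 0x26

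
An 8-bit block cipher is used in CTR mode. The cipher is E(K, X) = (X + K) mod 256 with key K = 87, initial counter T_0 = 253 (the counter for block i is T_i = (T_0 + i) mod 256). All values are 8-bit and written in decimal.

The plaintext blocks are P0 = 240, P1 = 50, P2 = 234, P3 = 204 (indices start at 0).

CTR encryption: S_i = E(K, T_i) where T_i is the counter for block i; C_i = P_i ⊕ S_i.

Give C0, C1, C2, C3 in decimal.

C0 = 164, C1 = 103, C2 = 188, C3 = 155

C0: T = 253, S = E(K, T) = 84; 240 ⊕ 84 = 164.
C1: T = 254, S = E(K, T) = 85; 50 ⊕ 85 = 103.
C2: T = 255, S = E(K, T) = 86; 234 ⊕ 86 = 188.
C3: T = 0, S = E(K, T) = 87; 204 ⊕ 87 = 155.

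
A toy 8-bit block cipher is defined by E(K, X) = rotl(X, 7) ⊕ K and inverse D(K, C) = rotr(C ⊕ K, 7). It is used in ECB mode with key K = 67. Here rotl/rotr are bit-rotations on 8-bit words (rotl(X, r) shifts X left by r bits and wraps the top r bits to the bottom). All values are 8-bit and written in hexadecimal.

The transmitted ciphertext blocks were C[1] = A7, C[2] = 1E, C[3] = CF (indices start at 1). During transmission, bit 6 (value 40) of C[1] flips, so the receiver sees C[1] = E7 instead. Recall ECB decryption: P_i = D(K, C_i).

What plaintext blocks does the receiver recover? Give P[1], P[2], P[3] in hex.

P[1] = 01, P[2] = F2, P[3] = 51

Only C[1] changed, to E7. In ECB, a change in C_i affects only P_i. Decrypting the received ciphertext:
P[1]: D(K, E7) = 01.
P[2]: D(K, 1E) = F2.
P[3]: D(K, CF) = 51.
Blocks that differ from the original plaintext: P[1].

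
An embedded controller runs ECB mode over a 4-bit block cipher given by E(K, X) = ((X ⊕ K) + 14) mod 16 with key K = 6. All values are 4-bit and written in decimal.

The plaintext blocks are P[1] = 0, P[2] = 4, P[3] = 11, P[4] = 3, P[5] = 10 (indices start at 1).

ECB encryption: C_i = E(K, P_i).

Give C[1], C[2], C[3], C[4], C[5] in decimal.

C[1] = 4, C[2] = 0, C[3] = 11, C[4] = 3, C[5] = 10

C[1]: E(K, 0) = 4.
C[2]: E(K, 4) = 0.
C[3]: E(K, 11) = 11.
C[4]: E(K, 3) = 3.
C[5]: E(K, 10) = 10.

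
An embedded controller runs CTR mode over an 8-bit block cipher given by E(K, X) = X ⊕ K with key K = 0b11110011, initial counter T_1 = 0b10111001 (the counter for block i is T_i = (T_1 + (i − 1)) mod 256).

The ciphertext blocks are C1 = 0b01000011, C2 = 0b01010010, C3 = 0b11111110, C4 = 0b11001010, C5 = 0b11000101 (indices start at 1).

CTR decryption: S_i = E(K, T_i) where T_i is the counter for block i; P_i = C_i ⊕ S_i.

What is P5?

P5 = 0b10001011

P5: T = 0b10111101, S = E(K, T) = 0b01001110; 0b11000101 ⊕ 0b01001110 = 0b10001011.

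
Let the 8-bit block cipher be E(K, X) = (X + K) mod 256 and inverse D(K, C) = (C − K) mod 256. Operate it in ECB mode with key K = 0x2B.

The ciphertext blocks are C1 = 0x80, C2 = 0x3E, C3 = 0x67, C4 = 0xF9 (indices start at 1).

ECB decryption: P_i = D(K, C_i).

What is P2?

P2 = 0x13

P2: D(K, 0x3E) = 0x13.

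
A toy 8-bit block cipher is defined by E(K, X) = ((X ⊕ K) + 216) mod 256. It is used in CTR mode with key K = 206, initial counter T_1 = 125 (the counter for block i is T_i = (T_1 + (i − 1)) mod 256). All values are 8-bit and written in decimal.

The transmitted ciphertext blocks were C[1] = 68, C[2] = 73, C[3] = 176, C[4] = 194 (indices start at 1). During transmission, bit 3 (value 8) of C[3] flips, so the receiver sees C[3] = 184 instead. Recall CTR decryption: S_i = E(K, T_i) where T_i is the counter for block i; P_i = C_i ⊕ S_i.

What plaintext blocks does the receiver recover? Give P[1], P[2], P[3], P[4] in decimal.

Only C[3] changed, to 184. In CTR, a change in C_i flips the same bit in P_i only; the keystream is unaffected. Decrypting the received ciphertext:
P[1]: T = 125, S = E(K, T) = 139; 68 ⊕ 139 = 207.
P[2]: T = 126, S = E(K, T) = 136; 73 ⊕ 136 = 193.
P[3]: T = 127, S = E(K, T) = 137; 184 ⊕ 137 = 49.
P[4]: T = 128, S = E(K, T) = 38; 194 ⊕ 38 = 228.
Blocks that differ from the original plaintext: P[3].

P[1] = 207, P[2] = 193, P[3] = 49, P[4] = 228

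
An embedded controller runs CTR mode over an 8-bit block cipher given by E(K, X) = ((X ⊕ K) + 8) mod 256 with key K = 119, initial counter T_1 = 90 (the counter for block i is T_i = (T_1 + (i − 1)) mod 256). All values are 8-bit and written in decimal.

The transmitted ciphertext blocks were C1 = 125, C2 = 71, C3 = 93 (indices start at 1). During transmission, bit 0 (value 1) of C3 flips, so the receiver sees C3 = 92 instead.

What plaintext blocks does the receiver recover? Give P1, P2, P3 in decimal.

P1 = 72, P2 = 115, P3 = 111

CTR decryption: S_i = E(K, T_i) where T_i is the counter for block i; P_i = C_i ⊕ S_i.
Only C3 changed, to 92. In CTR, a change in C_i flips the same bit in P_i only; the keystream is unaffected. Decrypting the received ciphertext:
P1: T = 90, S = E(K, T) = 53; 125 ⊕ 53 = 72.
P2: T = 91, S = E(K, T) = 52; 71 ⊕ 52 = 115.
P3: T = 92, S = E(K, T) = 51; 92 ⊕ 51 = 111.
Blocks that differ from the original plaintext: P3.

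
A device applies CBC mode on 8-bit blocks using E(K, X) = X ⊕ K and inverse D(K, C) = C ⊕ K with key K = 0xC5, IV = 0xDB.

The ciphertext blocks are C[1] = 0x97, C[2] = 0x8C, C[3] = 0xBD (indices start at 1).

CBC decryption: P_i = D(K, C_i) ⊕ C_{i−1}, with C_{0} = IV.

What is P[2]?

P[2] = 0xDE

P[2]: D(K, 0x8C) = 0x49; 0x49 ⊕ 0x97 = 0xDE.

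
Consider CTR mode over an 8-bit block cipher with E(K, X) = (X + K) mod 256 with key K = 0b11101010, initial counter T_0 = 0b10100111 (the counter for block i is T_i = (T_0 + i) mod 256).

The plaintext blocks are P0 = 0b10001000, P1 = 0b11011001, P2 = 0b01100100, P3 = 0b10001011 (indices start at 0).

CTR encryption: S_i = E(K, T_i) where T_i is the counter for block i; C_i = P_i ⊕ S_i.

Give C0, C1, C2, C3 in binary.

C0: T = 0b10100111, S = E(K, T) = 0b10010001; 0b10001000 ⊕ 0b10010001 = 0b00011001.
C1: T = 0b10101000, S = E(K, T) = 0b10010010; 0b11011001 ⊕ 0b10010010 = 0b01001011.
C2: T = 0b10101001, S = E(K, T) = 0b10010011; 0b01100100 ⊕ 0b10010011 = 0b11110111.
C3: T = 0b10101010, S = E(K, T) = 0b10010100; 0b10001011 ⊕ 0b10010100 = 0b00011111.

C0 = 0b00011001, C1 = 0b01001011, C2 = 0b11110111, C3 = 0b00011111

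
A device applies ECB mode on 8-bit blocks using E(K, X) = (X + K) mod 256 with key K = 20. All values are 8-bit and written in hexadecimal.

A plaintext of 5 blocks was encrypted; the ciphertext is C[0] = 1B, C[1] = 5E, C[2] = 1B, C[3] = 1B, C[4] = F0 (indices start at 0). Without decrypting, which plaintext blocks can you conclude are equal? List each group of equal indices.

P[0] = P[2] = P[3]

ECB encrypts each block independently with the same key, so equal ciphertext blocks imply equal plaintext blocks.
C[0] = C[2] = C[3] = 1B, so P[0] = P[2] = P[3].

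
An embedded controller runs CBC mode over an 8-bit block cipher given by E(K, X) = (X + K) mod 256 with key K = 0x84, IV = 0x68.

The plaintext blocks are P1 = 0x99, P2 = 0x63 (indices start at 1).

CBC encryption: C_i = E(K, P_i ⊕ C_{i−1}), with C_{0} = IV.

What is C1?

C1: P1 ⊕ 0x68 = 0xF1; E(K, 0xF1) = 0x75.

C1 = 0x75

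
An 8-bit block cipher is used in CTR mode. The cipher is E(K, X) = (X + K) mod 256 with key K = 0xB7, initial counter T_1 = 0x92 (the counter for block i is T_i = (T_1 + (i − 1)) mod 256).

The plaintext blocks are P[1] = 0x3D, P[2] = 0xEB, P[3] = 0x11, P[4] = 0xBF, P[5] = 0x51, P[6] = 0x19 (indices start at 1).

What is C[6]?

C[6] = 0x57

CTR encryption: S_i = E(K, T_i) where T_i is the counter for block i; C_i = P_i ⊕ S_i.
C[1]: T = 0x92, S = E(K, T) = 0x49; 0x3D ⊕ 0x49 = 0x74.
C[2]: T = 0x93, S = E(K, T) = 0x4A; 0xEB ⊕ 0x4A = 0xA1.
C[3]: T = 0x94, S = E(K, T) = 0x4B; 0x11 ⊕ 0x4B = 0x5A.
C[4]: T = 0x95, S = E(K, T) = 0x4C; 0xBF ⊕ 0x4C = 0xF3.
C[5]: T = 0x96, S = E(K, T) = 0x4D; 0x51 ⊕ 0x4D = 0x1C.
C[6]: T = 0x97, S = E(K, T) = 0x4E; 0x19 ⊕ 0x4E = 0x57.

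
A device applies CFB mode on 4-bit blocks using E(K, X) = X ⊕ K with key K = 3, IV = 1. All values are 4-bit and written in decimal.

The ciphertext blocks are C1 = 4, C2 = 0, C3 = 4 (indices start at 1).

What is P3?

P3 = 7

CFB decryption: P_i = C_i ⊕ E(K, C_{i−1}), with C_{0} = IV.
P3: E(K, 0) = 3; 4 ⊕ 3 = 7.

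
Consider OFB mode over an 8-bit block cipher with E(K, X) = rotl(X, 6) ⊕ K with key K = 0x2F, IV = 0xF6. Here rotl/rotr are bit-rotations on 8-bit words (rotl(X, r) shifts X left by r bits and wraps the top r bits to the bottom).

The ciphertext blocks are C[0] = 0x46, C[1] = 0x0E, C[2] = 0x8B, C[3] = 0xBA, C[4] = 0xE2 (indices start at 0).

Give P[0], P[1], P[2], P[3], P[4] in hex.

P[0] = 0xD4, P[1] = 0x85, P[2] = 0x46, P[3] = 0xE6, P[4] = 0xDA

OFB decryption: S_i = E(K, S_{i−1}) with S_{−1} = IV; P_i = C_i ⊕ S_i.
P[0]: S = E(K, 0xF6) = 0x92; 0x46 ⊕ 0x92 = 0xD4.
P[1]: S = E(K, 0x92) = 0x8B; 0x0E ⊕ 0x8B = 0x85.
P[2]: S = E(K, 0x8B) = 0xCD; 0x8B ⊕ 0xCD = 0x46.
P[3]: S = E(K, 0xCD) = 0x5C; 0xBA ⊕ 0x5C = 0xE6.
P[4]: S = E(K, 0x5C) = 0x38; 0xE2 ⊕ 0x38 = 0xDA.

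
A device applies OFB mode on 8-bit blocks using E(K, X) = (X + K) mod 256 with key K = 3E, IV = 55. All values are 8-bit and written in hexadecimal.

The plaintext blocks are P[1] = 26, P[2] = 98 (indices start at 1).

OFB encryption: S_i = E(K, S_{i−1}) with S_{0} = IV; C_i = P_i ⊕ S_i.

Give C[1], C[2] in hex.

C[1] = B5, C[2] = 49

C[1]: S = E(K, 55) = 93; 26 ⊕ 93 = B5.
C[2]: S = E(K, 93) = D1; 98 ⊕ D1 = 49.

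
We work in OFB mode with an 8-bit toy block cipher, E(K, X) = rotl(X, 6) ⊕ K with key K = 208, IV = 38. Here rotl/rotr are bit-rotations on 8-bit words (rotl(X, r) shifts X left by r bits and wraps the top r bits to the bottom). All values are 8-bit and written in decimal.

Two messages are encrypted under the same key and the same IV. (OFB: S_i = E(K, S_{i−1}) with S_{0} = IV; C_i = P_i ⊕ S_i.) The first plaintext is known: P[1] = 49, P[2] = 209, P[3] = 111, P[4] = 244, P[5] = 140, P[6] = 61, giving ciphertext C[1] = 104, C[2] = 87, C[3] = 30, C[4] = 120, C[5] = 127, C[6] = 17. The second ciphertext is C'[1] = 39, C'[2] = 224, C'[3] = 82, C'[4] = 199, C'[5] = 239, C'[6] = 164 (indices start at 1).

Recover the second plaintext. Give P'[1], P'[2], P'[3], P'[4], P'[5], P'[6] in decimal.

P'[1] = 126, P'[2] = 102, P'[3] = 35, P'[4] = 75, P'[5] = 28, P'[6] = 136

In OFB with a reused IV, both messages share the same keystream S_i, so C_i ⊕ C'_i = P_i ⊕ P'_i and thus P'_i = P_i ⊕ C_i ⊕ C'_i.
P'[1]: 49 ⊕ 104 ⊕ 39 = 126.
P'[2]: 209 ⊕ 87 ⊕ 224 = 102.
P'[3]: 111 ⊕ 30 ⊕ 82 = 35.
P'[4]: 244 ⊕ 120 ⊕ 199 = 75.
P'[5]: 140 ⊕ 127 ⊕ 239 = 28.
P'[6]: 61 ⊕ 17 ⊕ 164 = 136.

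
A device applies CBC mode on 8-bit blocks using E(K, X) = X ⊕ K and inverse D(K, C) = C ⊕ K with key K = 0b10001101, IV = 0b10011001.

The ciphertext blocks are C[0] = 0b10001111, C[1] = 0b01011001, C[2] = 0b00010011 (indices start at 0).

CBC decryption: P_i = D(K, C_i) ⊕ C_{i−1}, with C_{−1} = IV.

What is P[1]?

P[1] = 0b01011011

P[1]: D(K, 0b01011001) = 0b11010100; 0b11010100 ⊕ 0b10001111 = 0b01011011.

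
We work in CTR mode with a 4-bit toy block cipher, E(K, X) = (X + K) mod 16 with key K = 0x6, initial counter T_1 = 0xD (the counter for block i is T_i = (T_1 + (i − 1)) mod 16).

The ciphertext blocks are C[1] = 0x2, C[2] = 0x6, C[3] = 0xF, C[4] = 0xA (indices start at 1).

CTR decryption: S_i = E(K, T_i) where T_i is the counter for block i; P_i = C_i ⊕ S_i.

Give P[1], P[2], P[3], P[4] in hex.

P[1]: T = 0xD, S = E(K, T) = 0x3; 0x2 ⊕ 0x3 = 0x1.
P[2]: T = 0xE, S = E(K, T) = 0x4; 0x6 ⊕ 0x4 = 0x2.
P[3]: T = 0xF, S = E(K, T) = 0x5; 0xF ⊕ 0x5 = 0xA.
P[4]: T = 0x0, S = E(K, T) = 0x6; 0xA ⊕ 0x6 = 0xC.

P[1] = 0x1, P[2] = 0x2, P[3] = 0xA, P[4] = 0xC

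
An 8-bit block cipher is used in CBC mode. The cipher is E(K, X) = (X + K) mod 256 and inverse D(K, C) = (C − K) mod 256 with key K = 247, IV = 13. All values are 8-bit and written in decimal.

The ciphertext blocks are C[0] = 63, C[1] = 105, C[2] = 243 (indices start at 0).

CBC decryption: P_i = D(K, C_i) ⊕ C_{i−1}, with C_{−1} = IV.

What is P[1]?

P[1] = 77

P[1]: D(K, 105) = 114; 114 ⊕ 63 = 77.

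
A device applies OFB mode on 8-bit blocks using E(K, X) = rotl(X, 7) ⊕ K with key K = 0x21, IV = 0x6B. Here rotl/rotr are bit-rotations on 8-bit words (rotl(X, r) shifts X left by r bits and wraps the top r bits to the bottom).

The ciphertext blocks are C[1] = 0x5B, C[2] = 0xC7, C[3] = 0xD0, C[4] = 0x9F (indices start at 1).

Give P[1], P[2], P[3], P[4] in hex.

P[1] = 0xCF, P[2] = 0xAC, P[3] = 0x44, P[4] = 0xF4

OFB decryption: S_i = E(K, S_{i−1}) with S_{0} = IV; P_i = C_i ⊕ S_i.
P[1]: S = E(K, 0x6B) = 0x94; 0x5B ⊕ 0x94 = 0xCF.
P[2]: S = E(K, 0x94) = 0x6B; 0xC7 ⊕ 0x6B = 0xAC.
P[3]: S = E(K, 0x6B) = 0x94; 0xD0 ⊕ 0x94 = 0x44.
P[4]: S = E(K, 0x94) = 0x6B; 0x9F ⊕ 0x6B = 0xF4.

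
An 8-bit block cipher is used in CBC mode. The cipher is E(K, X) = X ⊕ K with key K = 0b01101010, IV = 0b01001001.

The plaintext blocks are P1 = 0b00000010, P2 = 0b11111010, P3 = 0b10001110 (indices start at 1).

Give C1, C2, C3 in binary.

C1 = 0b00100001, C2 = 0b10110001, C3 = 0b01010101

CBC encryption: C_i = E(K, P_i ⊕ C_{i−1}), with C_{0} = IV.
C1: P1 ⊕ 0b01001001 = 0b01001011; E(K, 0b01001011) = 0b00100001.
C2: P2 ⊕ 0b00100001 = 0b11011011; E(K, 0b11011011) = 0b10110001.
C3: P3 ⊕ 0b10110001 = 0b00111111; E(K, 0b00111111) = 0b01010101.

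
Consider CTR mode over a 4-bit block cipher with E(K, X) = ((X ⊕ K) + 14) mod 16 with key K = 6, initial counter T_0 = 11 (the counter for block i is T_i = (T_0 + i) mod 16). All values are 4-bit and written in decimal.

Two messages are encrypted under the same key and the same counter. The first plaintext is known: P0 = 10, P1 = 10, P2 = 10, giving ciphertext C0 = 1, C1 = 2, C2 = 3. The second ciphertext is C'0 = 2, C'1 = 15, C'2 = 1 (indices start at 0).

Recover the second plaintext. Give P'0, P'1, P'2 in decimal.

In CTR with a reused counter, both messages share the same keystream S_i, so C_i ⊕ C'_i = P_i ⊕ P'_i and thus P'_i = P_i ⊕ C_i ⊕ C'_i.
P'0: 10 ⊕ 1 ⊕ 2 = 9.
P'1: 10 ⊕ 2 ⊕ 15 = 7.
P'2: 10 ⊕ 3 ⊕ 1 = 8.

P'0 = 9, P'1 = 7, P'2 = 8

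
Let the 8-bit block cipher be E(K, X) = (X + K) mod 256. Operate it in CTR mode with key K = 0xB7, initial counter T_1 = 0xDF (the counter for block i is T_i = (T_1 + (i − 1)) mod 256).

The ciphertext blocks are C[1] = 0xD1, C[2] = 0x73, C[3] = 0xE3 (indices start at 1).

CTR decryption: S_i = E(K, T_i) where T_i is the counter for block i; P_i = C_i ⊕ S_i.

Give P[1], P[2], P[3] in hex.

P[1]: T = 0xDF, S = E(K, T) = 0x96; 0xD1 ⊕ 0x96 = 0x47.
P[2]: T = 0xE0, S = E(K, T) = 0x97; 0x73 ⊕ 0x97 = 0xE4.
P[3]: T = 0xE1, S = E(K, T) = 0x98; 0xE3 ⊕ 0x98 = 0x7B.

P[1] = 0x47, P[2] = 0xE4, P[3] = 0x7B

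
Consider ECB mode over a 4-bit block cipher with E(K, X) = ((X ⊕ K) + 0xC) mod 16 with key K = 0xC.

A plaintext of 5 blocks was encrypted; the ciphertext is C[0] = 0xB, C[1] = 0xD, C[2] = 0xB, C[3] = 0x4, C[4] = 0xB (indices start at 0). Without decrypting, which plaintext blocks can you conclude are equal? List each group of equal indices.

ECB encrypts each block independently with the same key, so equal ciphertext blocks imply equal plaintext blocks.
C[0] = C[2] = C[4] = 0xB, so P[0] = P[2] = P[4].

P[0] = P[2] = P[4]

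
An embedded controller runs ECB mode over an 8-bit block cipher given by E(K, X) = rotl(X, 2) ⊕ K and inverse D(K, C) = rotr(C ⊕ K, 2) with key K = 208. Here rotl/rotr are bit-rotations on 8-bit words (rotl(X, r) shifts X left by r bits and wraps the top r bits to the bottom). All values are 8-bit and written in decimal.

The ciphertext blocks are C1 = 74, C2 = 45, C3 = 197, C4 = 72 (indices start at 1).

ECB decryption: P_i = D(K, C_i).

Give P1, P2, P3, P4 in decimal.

P1: D(K, 74) = 166.
P2: D(K, 45) = 127.
P3: D(K, 197) = 69.
P4: D(K, 72) = 38.

P1 = 166, P2 = 127, P3 = 69, P4 = 38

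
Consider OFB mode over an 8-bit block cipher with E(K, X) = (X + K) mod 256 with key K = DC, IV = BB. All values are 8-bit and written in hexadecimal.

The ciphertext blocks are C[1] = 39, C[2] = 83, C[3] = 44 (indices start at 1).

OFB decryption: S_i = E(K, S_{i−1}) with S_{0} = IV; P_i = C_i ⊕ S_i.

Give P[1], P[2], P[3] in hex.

P[1] = AE, P[2] = F0, P[3] = 0B

P[1]: S = E(K, BB) = 97; 39 ⊕ 97 = AE.
P[2]: S = E(K, 97) = 73; 83 ⊕ 73 = F0.
P[3]: S = E(K, 73) = 4F; 44 ⊕ 4F = 0B.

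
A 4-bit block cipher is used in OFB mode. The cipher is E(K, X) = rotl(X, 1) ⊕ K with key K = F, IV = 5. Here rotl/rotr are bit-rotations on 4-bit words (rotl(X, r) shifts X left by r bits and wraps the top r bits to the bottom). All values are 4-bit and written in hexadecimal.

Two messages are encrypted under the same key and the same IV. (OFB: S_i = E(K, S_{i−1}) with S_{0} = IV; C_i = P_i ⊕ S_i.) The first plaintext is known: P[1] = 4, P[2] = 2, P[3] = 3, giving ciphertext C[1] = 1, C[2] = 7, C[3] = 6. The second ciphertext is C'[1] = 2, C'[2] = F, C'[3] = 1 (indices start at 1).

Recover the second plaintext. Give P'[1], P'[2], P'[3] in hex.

P'[1] = 7, P'[2] = A, P'[3] = 4

In OFB with a reused IV, both messages share the same keystream S_i, so C_i ⊕ C'_i = P_i ⊕ P'_i and thus P'_i = P_i ⊕ C_i ⊕ C'_i.
P'[1]: 4 ⊕ 1 ⊕ 2 = 7.
P'[2]: 2 ⊕ 7 ⊕ F = A.
P'[3]: 3 ⊕ 6 ⊕ 1 = 4.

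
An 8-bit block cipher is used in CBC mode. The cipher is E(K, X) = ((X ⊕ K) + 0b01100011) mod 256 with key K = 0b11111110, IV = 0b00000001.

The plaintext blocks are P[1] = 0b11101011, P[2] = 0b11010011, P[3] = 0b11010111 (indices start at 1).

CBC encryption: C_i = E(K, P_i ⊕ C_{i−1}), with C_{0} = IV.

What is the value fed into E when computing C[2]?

C[1]: P[1] ⊕ 0b00000001 = 0b11101010; E(K, 0b11101010) = 0b01110111.
C[2]: P[2] ⊕ 0b01110111 = 0b10100100; E(K, 0b10100100) = 0b10111101.
So the input to E for block [2] is 0b10100100.

0b10100100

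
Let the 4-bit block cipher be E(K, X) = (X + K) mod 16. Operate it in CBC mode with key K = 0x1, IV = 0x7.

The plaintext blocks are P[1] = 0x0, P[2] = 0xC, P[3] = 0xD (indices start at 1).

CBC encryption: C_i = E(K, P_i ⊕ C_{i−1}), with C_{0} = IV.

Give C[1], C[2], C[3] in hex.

C[1]: P[1] ⊕ 0x7 = 0x7; E(K, 0x7) = 0x8.
C[2]: P[2] ⊕ 0x8 = 0x4; E(K, 0x4) = 0x5.
C[3]: P[3] ⊕ 0x5 = 0x8; E(K, 0x8) = 0x9.

C[1] = 0x8, C[2] = 0x5, C[3] = 0x9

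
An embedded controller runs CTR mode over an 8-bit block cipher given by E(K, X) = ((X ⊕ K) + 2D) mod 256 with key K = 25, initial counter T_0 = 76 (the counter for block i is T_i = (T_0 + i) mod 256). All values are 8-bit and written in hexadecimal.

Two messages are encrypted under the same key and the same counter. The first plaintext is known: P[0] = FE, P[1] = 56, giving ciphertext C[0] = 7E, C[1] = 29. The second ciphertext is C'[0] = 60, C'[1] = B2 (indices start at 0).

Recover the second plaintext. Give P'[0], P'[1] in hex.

P'[0] = E0, P'[1] = CD

In CTR with a reused counter, both messages share the same keystream S_i, so C_i ⊕ C'_i = P_i ⊕ P'_i and thus P'_i = P_i ⊕ C_i ⊕ C'_i.
P'[0]: FE ⊕ 7E ⊕ 60 = E0.
P'[1]: 56 ⊕ 29 ⊕ B2 = CD.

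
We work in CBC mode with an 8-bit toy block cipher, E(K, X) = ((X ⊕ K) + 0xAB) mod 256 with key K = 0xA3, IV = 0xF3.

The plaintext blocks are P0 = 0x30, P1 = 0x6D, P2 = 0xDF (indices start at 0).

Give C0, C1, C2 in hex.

CBC encryption: C_i = E(K, P_i ⊕ C_{i−1}), with C_{−1} = IV.
C0: P0 ⊕ 0xF3 = 0xC3; E(K, 0xC3) = 0x0B.
C1: P1 ⊕ 0x0B = 0x66; E(K, 0x66) = 0x70.
C2: P2 ⊕ 0x70 = 0xAF; E(K, 0xAF) = 0xB7.

C0 = 0x0B, C1 = 0x70, C2 = 0xB7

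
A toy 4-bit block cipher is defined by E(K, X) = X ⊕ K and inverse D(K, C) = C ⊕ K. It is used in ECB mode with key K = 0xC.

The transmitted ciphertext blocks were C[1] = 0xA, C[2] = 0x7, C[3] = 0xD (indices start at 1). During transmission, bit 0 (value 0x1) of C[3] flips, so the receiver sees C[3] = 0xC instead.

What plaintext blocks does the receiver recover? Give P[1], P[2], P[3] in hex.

P[1] = 0x6, P[2] = 0xB, P[3] = 0x0

ECB decryption: P_i = D(K, C_i).
Only C[3] changed, to 0xC. In ECB, a change in C_i affects only P_i. Decrypting the received ciphertext:
P[1]: D(K, 0xA) = 0x6.
P[2]: D(K, 0x7) = 0xB.
P[3]: D(K, 0xC) = 0x0.
Blocks that differ from the original plaintext: P[3].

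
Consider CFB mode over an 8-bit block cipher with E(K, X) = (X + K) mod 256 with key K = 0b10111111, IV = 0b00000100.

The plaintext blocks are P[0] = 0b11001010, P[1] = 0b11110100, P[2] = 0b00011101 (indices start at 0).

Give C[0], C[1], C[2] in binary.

CFB encryption: C_i = P_i ⊕ E(K, C_{i−1}), with C_{−1} = IV.
C[0]: E(K, 0b00000100) = 0b11000011; 0b11001010 ⊕ 0b11000011 = 0b00001001.
C[1]: E(K, 0b00001001) = 0b11001000; 0b11110100 ⊕ 0b11001000 = 0b00111100.
C[2]: E(K, 0b00111100) = 0b11111011; 0b00011101 ⊕ 0b11111011 = 0b11100110.

C[0] = 0b00001001, C[1] = 0b00111100, C[2] = 0b11100110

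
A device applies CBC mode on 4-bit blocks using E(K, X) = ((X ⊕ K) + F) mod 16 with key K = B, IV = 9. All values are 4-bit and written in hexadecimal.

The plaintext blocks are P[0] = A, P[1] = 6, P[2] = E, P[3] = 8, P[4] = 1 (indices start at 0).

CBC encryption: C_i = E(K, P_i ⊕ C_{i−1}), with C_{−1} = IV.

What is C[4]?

C[4] = C

C[0]: P[0] ⊕ 9 = 3; E(K, 3) = 7.
C[1]: P[1] ⊕ 7 = 1; E(K, 1) = 9.
C[2]: P[2] ⊕ 9 = 7; E(K, 7) = B.
C[3]: P[3] ⊕ B = 3; E(K, 3) = 7.
C[4]: P[4] ⊕ 7 = 6; E(K, 6) = C.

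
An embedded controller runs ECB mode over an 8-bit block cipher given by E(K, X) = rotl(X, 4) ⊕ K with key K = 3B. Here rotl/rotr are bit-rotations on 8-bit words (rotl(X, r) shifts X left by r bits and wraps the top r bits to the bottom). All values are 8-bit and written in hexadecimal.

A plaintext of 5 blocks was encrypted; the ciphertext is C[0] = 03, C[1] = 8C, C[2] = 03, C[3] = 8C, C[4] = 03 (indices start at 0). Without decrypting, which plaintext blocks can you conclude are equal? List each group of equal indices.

P[0] = P[2] = P[4]; P[1] = P[3]

ECB encrypts each block independently with the same key, so equal ciphertext blocks imply equal plaintext blocks.
C[0] = C[2] = C[4] = 03, so P[0] = P[2] = P[4].
C[1] = C[3] = 8C, so P[1] = P[3].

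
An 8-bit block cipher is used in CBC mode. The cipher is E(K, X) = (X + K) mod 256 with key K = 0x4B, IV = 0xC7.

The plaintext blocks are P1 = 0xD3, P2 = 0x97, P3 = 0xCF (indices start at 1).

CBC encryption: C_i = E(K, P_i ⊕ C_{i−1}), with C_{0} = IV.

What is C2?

C1: P1 ⊕ 0xC7 = 0x14; E(K, 0x14) = 0x5F.
C2: P2 ⊕ 0x5F = 0xC8; E(K, 0xC8) = 0x13.

C2 = 0x13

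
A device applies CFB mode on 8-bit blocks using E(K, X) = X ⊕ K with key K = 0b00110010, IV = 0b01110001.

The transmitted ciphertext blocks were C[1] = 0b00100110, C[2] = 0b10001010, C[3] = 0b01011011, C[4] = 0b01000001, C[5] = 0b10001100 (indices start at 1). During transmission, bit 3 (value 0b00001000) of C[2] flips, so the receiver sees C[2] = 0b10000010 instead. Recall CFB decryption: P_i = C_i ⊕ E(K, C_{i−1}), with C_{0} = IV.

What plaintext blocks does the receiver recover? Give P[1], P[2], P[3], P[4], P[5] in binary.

P[1] = 0b01100101, P[2] = 0b10010110, P[3] = 0b11101011, P[4] = 0b00101000, P[5] = 0b11111111

Only C[2] changed, to 0b10000010. In CFB, a change in C_i flips the same bit in P_i and garbles P_{i+1}. Decrypting the received ciphertext:
P[1]: E(K, 0b01110001) = 0b01000011; 0b00100110 ⊕ 0b01000011 = 0b01100101.
P[2]: E(K, 0b00100110) = 0b00010100; 0b10000010 ⊕ 0b00010100 = 0b10010110.
P[3]: E(K, 0b10000010) = 0b10110000; 0b01011011 ⊕ 0b10110000 = 0b11101011.
P[4]: E(K, 0b01011011) = 0b01101001; 0b01000001 ⊕ 0b01101001 = 0b00101000.
P[5]: E(K, 0b01000001) = 0b01110011; 0b10001100 ⊕ 0b01110011 = 0b11111111.
Blocks that differ from the original plaintext: P[2], P[3].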